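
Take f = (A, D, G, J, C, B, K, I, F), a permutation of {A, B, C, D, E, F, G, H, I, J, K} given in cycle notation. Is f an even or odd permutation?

even

The cycle lengths are 9, 1, 1.
A cycle is odd iff its length is even; f has 0 even-length cycles, so sgn(f) = (−1)^0 and f is even.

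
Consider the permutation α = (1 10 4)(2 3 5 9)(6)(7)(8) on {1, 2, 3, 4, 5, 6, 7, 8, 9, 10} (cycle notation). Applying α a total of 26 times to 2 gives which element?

2 lies in the 4-cycle (2 3 5 9).
Since the cycle has length 4, α^26 acts on it the same as α^2 (26 mod 4 = 2).
Stepping 2 places around the cycle: 2 → 3 → 5.

5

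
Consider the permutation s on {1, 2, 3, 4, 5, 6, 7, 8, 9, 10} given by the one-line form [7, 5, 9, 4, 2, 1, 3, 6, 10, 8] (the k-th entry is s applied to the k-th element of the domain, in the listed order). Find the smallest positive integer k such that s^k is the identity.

14

The disjoint-cycle form of s has cycle lengths 7, 2, 1.
The order of s is the least common multiple of its cycle lengths: lcm(7, 2) = 14.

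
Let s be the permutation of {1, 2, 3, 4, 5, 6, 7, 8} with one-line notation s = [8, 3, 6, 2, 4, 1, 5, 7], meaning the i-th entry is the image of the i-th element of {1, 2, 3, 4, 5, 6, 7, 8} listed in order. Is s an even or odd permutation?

odd

In disjoint-cycle form the cycle lengths are 8.
A cycle is odd iff its length is even; s has 1 even-length cycle, so sgn(s) = (−1)^1 and s is odd.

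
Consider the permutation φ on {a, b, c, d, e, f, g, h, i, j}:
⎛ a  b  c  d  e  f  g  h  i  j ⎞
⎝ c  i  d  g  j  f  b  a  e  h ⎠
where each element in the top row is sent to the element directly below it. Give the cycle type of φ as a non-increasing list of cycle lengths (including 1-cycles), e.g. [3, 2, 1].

[9, 1]

The disjoint cycles are (a, c, d, g, b, i, e, j, h)(f), with lengths 9, 1 in non-increasing order.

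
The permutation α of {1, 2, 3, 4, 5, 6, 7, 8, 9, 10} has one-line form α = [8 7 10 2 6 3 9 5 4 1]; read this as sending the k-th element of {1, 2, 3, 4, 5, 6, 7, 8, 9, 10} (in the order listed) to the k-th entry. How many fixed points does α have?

No element satisfies α(x) = x, so there are 0 fixed points.

0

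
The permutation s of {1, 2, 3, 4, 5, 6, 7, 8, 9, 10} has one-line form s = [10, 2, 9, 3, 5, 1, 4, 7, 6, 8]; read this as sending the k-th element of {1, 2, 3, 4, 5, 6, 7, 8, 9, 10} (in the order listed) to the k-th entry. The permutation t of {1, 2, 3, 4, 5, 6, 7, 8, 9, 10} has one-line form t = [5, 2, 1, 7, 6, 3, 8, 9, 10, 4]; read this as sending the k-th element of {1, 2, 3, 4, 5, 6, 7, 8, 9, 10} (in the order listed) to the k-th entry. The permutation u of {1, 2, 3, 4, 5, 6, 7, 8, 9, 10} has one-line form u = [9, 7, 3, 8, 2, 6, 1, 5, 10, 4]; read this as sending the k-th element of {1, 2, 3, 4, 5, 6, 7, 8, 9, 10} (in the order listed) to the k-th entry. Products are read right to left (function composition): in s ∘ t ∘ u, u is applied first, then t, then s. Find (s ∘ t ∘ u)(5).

Chase 5: u(5) = 2; t(2) = 2; s(2) = 2. Hence (s ∘ t ∘ u)(5) = 2.

2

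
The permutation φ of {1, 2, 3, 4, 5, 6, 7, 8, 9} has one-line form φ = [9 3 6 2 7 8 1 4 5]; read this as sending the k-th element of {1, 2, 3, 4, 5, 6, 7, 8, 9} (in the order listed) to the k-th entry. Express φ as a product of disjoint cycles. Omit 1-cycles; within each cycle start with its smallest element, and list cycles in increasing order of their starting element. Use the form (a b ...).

(1 9 5 7)(2 3 6 8 4)

From 1: 1 → 9 → 5 → 7 → 1, closing the cycle (1 9 5 7).
Continuing from each remaining unvisited element yields (1 9 5 7)(2 3 6 8 4).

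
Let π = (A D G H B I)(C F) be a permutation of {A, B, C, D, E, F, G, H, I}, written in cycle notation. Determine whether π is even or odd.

even

The cycle lengths are 6, 2, 1.
A cycle of length ℓ contributes ℓ−1 transpositions, so π is a product of 5 + 1 = 6 transpositions — even.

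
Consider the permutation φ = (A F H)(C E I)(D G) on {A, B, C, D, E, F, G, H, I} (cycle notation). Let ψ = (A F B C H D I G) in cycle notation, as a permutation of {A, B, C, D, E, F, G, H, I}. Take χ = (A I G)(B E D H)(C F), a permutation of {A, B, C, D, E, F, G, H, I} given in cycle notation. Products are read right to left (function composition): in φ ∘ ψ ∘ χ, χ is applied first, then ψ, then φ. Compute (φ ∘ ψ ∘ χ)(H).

Apply the permutations in order: χ(H) = B, then ψ(B) = C, then φ(C) = E. So (φ ∘ ψ ∘ χ)(H) = E.

E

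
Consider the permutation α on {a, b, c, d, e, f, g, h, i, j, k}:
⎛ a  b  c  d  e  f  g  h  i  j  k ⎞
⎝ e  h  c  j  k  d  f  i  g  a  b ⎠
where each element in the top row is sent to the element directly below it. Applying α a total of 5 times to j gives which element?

Tracing j → a → … returns to j after 10 steps, so j lies in a 10-cycle (a, e, k, b, h, i, g, f, d, j).
Stepping 5 places around the cycle: j → a → e → k → b → h.

h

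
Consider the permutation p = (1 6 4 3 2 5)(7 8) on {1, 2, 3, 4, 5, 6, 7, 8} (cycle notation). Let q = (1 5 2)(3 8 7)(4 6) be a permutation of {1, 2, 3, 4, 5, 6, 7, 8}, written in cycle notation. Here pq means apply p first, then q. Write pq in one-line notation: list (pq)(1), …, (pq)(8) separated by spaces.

For each element, apply p then q: 1 → 6 → 4; 2 → 5 → 2; 3 → 2 → 1; 4 → 3 → 8; 5 → 1 → 5; 6 → 4 → 6; 7 → 8 → 7; 8 → 7 → 3.
Collecting the images, pq = [4 2 1 8 5 6 7 3].

4 2 1 8 5 6 7 3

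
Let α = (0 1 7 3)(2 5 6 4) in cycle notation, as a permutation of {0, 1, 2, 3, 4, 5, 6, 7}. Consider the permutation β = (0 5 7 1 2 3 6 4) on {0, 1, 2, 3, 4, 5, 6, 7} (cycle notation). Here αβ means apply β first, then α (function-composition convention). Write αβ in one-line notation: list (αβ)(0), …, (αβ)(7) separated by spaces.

6 5 0 4 1 3 2 7

(αβ)(x) = α(β(x)). Computing each image: α(β(0)) = α(5) = 6, α(β(1)) = α(2) = 5, α(β(2)) = α(3) = 0, α(β(3)) = α(6) = 4, α(β(4)) = α(0) = 1, α(β(5)) = α(7) = 3, α(β(6)) = α(4) = 2, α(β(7)) = α(1) = 7.
Hence αβ = [6 5 0 4 1 3 2 7].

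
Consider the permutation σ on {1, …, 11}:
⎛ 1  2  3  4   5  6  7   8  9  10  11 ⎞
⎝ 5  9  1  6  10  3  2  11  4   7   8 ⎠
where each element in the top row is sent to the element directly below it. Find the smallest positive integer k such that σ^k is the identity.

The disjoint-cycle form of σ has cycle lengths 9, 2.
The order of σ is the least common multiple of its cycle lengths: lcm(9, 2) = 18.

18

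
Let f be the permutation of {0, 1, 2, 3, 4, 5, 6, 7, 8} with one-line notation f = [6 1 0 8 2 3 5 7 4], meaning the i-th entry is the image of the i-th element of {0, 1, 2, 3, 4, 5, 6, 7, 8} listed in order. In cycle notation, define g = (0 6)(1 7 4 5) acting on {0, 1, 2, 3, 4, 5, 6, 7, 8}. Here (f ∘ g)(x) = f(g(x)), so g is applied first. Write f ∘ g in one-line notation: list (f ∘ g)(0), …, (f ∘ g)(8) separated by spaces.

(f ∘ g)(x) = f(g(x)). Computing each image: f(g(0)) = f(6) = 5, f(g(1)) = f(7) = 7, f(g(2)) = f(2) = 0, f(g(3)) = f(3) = 8, f(g(4)) = f(5) = 3, f(g(5)) = f(1) = 1, f(g(6)) = f(0) = 6, f(g(7)) = f(4) = 2, f(g(8)) = f(8) = 4.
Hence f ∘ g = [5 7 0 8 3 1 6 2 4].

5 7 0 8 3 1 6 2 4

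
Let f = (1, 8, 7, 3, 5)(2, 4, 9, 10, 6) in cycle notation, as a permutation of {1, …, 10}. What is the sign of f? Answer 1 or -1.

The cycle lengths are 5, 5.
A cycle is odd iff its length is even; f has 0 even-length cycles, so sgn(f) = (−1)^0 and f is even.

1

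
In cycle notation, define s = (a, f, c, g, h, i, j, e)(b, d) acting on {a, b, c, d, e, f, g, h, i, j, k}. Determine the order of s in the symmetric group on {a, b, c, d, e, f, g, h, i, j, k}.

The disjoint cycles have lengths 8, 2, 1.
The order of s is the least common multiple of its cycle lengths: lcm(8, 2) = 8.

8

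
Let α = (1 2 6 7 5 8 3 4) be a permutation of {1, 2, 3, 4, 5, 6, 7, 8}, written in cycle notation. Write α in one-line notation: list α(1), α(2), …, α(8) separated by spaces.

2 6 4 1 8 7 5 3

Reading each image from the cycles: 1→2, 2→6, 3→4, 4→1, 5→8, 6→7, 7→5, 8→3.
Listing these in domain order gives 2 6 4 1 8 7 5 3.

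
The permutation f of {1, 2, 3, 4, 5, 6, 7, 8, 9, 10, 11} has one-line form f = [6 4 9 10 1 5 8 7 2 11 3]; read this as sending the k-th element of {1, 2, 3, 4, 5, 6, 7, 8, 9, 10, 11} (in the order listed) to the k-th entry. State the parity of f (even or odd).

In disjoint-cycle form the cycle lengths are 6, 3, 2.
A cycle is odd iff its length is even; f has 2 even-length cycles, so sgn(f) = (−1)^2 and f is even.

even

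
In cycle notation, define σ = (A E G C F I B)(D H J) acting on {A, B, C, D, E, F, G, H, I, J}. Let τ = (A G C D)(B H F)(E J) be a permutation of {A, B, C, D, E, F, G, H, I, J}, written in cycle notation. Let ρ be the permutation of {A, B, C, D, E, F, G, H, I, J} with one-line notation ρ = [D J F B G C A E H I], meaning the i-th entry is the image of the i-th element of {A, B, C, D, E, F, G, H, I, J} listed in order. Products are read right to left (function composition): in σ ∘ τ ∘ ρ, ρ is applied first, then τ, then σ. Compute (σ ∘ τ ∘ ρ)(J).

Apply the permutations in order: ρ(J) = I, then τ(I) = I, then σ(I) = B. So (σ ∘ τ ∘ ρ)(J) = B.

B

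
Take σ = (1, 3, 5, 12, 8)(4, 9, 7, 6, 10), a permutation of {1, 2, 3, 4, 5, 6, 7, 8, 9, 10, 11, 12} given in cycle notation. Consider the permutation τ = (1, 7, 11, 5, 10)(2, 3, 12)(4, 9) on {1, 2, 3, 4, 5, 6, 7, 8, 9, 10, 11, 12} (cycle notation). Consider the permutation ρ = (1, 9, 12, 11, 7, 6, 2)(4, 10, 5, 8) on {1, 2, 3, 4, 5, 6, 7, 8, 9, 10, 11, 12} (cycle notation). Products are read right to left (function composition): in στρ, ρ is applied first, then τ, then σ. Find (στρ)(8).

(στρ)(8) = σ(τ(ρ(8))). ρ(8) = 4, then τ(4) = 9, then σ(9) = 7, so the result is 7.

7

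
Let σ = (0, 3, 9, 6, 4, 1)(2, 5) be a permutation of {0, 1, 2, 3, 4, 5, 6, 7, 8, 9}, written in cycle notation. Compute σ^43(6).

4

6 lies in the 6-cycle (0, 3, 9, 6, 4, 1).
On a 6-cycle, σ^6 is the identity, so σ^43 = σ^1 there (43 ≡ 1 mod 6).
Stepping 1 place around the cycle: 6 → 4.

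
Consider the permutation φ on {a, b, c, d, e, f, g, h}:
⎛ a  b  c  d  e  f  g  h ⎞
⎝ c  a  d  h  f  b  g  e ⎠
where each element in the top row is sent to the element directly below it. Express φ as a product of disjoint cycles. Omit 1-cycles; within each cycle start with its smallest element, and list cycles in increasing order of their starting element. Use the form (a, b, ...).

(a, c, d, h, e, f, b)

From a: a → c → d → h → e → f → b → a, closing the cycle (a, c, d, h, e, f, b).
Repeating from the next unused element and collecting all non-trivial cycles gives (a, c, d, h, e, f, b).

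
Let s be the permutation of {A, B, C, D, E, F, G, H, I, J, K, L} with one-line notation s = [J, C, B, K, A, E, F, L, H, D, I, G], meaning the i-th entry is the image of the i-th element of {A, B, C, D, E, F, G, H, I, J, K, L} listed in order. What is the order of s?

Decomposing into disjoint cycles gives cycle lengths 10, 2.
The order of s is the least common multiple of its cycle lengths: lcm(10, 2) = 10.

10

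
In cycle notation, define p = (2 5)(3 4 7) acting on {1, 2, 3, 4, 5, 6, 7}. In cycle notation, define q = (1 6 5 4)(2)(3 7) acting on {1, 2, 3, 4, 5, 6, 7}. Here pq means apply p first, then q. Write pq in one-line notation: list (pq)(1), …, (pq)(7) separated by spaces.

6 4 1 3 2 5 7

(pq)(x) = q(p(x)). Computing each image: q(p(1)) = q(1) = 6, q(p(2)) = q(5) = 4, q(p(3)) = q(4) = 1, q(p(4)) = q(7) = 3, q(p(5)) = q(2) = 2, q(p(6)) = q(6) = 5, q(p(7)) = q(3) = 7.
Hence pq = [6 4 1 3 2 5 7].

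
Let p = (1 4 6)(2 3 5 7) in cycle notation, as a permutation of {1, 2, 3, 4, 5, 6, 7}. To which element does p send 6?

1

In the cycle (1 4 6), 6 is followed by 1, so p(6) = 1.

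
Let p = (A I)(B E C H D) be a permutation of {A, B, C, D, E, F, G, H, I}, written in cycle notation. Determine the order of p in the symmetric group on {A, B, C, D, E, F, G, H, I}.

10

The disjoint cycles have lengths 5, 2, 1, 1.
The order of p is the least common multiple of its cycle lengths: lcm(5, 2) = 10.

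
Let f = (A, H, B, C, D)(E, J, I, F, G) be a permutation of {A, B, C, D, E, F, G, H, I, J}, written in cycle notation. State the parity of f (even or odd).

even

The cycle lengths are 5, 5.
A cycle of length ℓ contributes ℓ−1 transpositions, so f is a product of 4 + 4 = 8 transpositions — even.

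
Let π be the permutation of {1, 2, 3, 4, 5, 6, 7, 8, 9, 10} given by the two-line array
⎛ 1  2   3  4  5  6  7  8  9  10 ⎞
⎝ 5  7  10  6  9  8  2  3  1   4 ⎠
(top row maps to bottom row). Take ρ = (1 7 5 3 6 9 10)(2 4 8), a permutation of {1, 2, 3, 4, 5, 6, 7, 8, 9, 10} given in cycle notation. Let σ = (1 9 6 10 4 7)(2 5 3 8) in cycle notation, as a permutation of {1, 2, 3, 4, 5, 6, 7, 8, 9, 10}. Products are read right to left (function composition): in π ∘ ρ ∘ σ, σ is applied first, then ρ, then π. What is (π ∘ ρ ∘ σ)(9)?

1

Apply the permutations in order: σ(9) = 6, then ρ(6) = 9, then π(9) = 1. So (π ∘ ρ ∘ σ)(9) = 1.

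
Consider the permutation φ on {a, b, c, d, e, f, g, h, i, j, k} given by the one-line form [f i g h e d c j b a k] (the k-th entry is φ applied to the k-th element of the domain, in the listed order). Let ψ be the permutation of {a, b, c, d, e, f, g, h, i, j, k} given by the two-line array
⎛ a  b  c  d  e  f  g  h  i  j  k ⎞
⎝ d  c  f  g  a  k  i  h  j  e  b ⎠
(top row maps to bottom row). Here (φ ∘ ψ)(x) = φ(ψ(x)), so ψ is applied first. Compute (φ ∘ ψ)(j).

ψ(j) = e, then φ(e) = e; composing gives (φ ∘ ψ)(j) = e.

e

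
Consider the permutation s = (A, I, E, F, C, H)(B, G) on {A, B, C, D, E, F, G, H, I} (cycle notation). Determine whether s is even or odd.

The cycle lengths are 6, 2, 1.
A cycle of length ℓ contributes ℓ−1 transpositions, so s is a product of 5 + 1 = 6 transpositions — even.

even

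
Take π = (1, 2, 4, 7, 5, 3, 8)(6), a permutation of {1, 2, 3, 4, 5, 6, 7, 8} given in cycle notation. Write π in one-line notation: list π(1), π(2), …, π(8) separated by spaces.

2 4 8 7 3 6 5 1

Each element maps to the next entry in its cycle (wrapping to the front): 1→2, 2→4, 3→8, 4→7, 5→3, 6→6, 7→5, 8→1.
So the one-line form is 2 4 8 7 3 6 5 1.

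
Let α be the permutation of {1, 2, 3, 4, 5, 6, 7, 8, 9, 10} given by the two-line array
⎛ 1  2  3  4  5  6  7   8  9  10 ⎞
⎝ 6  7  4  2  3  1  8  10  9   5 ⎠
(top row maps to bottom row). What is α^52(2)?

Tracing 2 → 7 → … returns to 2 after 7 steps, so 2 lies in a 7-cycle (2 7 8 10 5 3 4).
Since the cycle has length 7, α^52 acts on it the same as α^3 (52 mod 7 = 3).
Advancing 3 steps from 2: 2 → 7 → 8 → 10.

10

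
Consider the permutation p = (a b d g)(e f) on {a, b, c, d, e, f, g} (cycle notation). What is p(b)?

Within (a b d g), b ↦ d.

d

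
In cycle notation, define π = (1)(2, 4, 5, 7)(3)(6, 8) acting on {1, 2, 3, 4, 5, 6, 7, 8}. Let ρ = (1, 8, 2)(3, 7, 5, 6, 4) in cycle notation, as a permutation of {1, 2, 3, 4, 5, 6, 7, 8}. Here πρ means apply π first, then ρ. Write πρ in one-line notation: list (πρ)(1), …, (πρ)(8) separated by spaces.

8 3 7 6 5 2 1 4

Chase each element through π then ρ: 1 → 1 → 8; 2 → 4 → 3; 3 → 3 → 7; 4 → 5 → 6; 5 → 7 → 5; 6 → 8 → 2; 7 → 2 → 1; 8 → 6 → 4.
Collecting the images, πρ = [8 3 7 6 5 2 1 4].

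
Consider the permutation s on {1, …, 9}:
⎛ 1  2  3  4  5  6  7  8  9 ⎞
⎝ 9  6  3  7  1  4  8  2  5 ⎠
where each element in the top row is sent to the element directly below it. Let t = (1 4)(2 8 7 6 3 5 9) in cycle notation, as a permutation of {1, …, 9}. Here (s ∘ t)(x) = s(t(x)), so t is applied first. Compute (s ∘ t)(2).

2

t(2) = 8, then s(8) = 2; composing gives (s ∘ t)(2) = 2.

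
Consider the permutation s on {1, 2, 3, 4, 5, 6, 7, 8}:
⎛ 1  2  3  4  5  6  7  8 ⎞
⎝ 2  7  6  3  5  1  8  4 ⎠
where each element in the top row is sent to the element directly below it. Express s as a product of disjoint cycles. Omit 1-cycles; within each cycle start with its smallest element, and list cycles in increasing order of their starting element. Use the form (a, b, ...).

From 1: 1 → 2 → 7 → 8 → 4 → 3 → 6 → 1, closing the cycle (1, 2, 7, 8, 4, 3, 6).
Continuing from each remaining unvisited element yields (1, 2, 7, 8, 4, 3, 6).

(1, 2, 7, 8, 4, 3, 6)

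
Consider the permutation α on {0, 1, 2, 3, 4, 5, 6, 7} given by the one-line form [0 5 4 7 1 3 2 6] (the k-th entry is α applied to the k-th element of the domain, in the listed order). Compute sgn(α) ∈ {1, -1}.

1

In disjoint-cycle form the cycle lengths are 7, 1.
A cycle of length ℓ contributes ℓ−1 transpositions, so α is a product of 6 transpositions — even.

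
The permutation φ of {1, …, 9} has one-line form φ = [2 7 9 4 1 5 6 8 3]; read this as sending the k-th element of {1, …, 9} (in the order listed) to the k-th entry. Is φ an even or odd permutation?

odd

In disjoint-cycle form the cycle lengths are 5, 2, 1, 1.
A cycle of length ℓ contributes ℓ−1 transpositions, so φ is a product of 4 + 1 = 5 transpositions — odd.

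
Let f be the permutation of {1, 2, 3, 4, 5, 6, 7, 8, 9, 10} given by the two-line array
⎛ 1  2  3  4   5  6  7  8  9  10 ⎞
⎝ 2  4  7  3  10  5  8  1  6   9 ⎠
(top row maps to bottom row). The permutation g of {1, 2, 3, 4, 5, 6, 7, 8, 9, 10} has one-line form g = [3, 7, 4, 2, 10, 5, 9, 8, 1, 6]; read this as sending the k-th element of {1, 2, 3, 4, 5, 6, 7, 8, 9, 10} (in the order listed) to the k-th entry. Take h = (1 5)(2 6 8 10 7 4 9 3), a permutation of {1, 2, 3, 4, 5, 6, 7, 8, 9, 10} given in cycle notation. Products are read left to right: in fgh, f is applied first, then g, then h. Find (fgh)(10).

5

(fgh)(10) = h(g(f(10))). f(10) = 9, then g(9) = 1, then h(1) = 5, so the result is 5.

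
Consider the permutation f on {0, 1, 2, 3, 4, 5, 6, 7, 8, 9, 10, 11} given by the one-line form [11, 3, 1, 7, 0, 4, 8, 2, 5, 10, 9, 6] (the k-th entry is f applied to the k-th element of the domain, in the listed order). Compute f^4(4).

Tracing 4 → 0 → … returns to 4 after 6 steps, so 4 lies in a 6-cycle (0 11 6 8 5 4).
Advancing 4 steps from 4: 4 → 0 → 11 → 6 → 8.

8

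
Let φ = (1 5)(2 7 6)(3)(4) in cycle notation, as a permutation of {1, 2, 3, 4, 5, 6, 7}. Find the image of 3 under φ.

3

The 1-cycle (3) fixes 3, so φ(3) = 3.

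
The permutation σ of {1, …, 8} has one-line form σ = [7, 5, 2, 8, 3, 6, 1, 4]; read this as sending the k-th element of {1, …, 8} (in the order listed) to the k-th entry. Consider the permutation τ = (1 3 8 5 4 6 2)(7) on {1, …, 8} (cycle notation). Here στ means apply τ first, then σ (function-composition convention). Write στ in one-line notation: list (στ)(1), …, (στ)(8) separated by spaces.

Chase each element through τ then σ: 1 → 3 → 2; 2 → 1 → 7; 3 → 8 → 4; 4 → 6 → 6; 5 → 4 → 8; 6 → 2 → 5; 7 → 7 → 1; 8 → 5 → 3.
Collecting the images, στ = [2 7 4 6 8 5 1 3].

2 7 4 6 8 5 1 3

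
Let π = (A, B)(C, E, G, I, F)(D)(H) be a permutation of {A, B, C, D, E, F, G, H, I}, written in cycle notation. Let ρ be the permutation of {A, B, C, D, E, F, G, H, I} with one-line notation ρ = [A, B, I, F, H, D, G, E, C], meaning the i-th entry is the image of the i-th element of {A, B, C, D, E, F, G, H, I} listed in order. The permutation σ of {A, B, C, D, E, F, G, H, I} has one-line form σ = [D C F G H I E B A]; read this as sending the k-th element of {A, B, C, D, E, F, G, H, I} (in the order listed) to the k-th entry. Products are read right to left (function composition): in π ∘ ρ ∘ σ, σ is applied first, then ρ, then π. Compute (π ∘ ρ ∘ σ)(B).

F

Apply the permutations in order: σ(B) = C, then ρ(C) = I, then π(I) = F. So (π ∘ ρ ∘ σ)(B) = F.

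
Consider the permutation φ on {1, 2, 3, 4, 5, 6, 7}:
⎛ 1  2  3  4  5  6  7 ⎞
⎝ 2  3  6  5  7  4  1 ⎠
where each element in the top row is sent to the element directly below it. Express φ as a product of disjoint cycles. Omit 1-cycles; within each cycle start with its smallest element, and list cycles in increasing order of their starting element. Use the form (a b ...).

(1 2 3 6 4 5 7)

From 1: 1 → 2 → 3 → 6 → 4 → 5 → 7 → 1, closing the cycle (1 2 3 6 4 5 7).
Continuing from each remaining unvisited element yields (1 2 3 6 4 5 7).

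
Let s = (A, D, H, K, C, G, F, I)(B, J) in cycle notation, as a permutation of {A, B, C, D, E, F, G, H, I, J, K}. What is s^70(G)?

K

G lies in the 8-cycle (A, D, H, K, C, G, F, I).
Powers repeat with period 8 on this cycle, and 70 mod 8 = 6, so s^70(G) = s^6(G).
Advancing 6 steps from G: G → F → I → A → D → H → K.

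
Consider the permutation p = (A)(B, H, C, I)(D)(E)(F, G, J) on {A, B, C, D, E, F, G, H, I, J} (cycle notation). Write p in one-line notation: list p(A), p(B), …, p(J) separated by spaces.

Image by image: A→A, B→H, C→I, D→D, E→E, F→G, G→J, H→C, I→B, J→F.
So the one-line form is A H I D E G J C B F.

A H I D E G J C B F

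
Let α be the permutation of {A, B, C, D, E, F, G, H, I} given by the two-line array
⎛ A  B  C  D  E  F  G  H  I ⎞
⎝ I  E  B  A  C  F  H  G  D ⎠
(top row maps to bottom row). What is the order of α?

Decomposing into disjoint cycles gives cycle lengths 3, 3, 2, 1.
The order of α is the least common multiple of its cycle lengths: lcm(3, 3, 2) = 6.

6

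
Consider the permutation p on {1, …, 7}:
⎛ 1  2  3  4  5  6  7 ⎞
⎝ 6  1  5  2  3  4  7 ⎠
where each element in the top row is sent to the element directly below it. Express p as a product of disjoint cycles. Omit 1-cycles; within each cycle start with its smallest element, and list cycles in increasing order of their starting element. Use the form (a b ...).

(1 6 4 2)(3 5)

Start at 1 and follow images: 1 → 6 → 4 → 2 → 1, giving the cycle (1 6 4 2).
Continuing from each remaining unvisited element yields (1 6 4 2)(3 5).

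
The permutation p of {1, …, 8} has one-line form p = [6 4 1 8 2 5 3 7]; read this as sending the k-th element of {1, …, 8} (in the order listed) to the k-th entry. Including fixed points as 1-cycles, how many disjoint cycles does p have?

1

The cycle decomposition is (1 6 5 2 4 8 7 3), which has 1 cycle (counting 1-cycles).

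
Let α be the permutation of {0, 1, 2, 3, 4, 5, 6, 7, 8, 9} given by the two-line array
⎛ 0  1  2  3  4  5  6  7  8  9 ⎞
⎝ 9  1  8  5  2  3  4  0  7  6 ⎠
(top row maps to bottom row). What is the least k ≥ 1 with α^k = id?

Writing α as disjoint cycles, the cycle lengths are 7, 2, 1.
The order of α is the least common multiple of its cycle lengths: lcm(7, 2) = 14.

14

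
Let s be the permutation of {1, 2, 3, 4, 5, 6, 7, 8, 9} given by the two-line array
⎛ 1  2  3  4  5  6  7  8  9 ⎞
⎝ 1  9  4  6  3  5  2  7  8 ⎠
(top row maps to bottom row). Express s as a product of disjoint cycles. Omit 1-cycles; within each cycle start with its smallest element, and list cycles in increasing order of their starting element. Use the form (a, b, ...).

(2, 9, 8, 7)(3, 4, 6, 5)

Start at 2 and follow images: 2 → 9 → 8 → 7 → 2, giving the cycle (2, 9, 8, 7).
Repeating from the next unused element and collecting all non-trivial cycles gives (2, 9, 8, 7)(3, 4, 6, 5).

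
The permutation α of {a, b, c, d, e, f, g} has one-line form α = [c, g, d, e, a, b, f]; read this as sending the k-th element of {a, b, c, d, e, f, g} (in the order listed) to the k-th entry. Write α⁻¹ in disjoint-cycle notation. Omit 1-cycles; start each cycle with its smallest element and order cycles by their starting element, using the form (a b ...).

(a e d c)(b f g)

First write α in disjoint cycles: (a c d e)(b g f).
The inverse reverses every cycle; in canonical form, α⁻¹ = (a e d c)(b f g).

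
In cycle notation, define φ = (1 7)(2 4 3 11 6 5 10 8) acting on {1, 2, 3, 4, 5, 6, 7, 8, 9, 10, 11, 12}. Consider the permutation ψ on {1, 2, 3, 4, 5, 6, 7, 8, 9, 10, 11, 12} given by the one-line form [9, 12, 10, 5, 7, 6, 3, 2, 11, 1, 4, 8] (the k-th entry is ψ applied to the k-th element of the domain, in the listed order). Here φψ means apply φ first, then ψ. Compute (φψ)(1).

(φψ)(1) = ψ(φ(1)). φ(1) = 7, then ψ(7) = 3. So (φψ)(1) = 3.

3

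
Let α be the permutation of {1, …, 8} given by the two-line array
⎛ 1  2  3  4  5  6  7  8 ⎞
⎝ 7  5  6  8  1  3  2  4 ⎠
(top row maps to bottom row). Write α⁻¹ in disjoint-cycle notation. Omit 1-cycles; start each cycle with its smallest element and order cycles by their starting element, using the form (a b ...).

(1 5 2 7)(3 6)(4 8)

The cycle decomposition of α is (1 7 2 5)(3 6)(4 8).
Reversing each cycle (and rotating so the smallest element leads) gives α⁻¹ = (1 5 2 7)(3 6)(4 8).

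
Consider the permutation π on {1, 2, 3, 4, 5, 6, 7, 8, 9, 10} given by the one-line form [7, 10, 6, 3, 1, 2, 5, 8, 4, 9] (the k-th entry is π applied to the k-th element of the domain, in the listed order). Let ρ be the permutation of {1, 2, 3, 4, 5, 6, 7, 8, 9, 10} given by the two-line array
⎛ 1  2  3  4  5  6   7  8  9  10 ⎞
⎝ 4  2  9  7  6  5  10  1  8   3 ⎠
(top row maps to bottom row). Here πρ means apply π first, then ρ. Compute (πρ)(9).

7

(πρ)(9) = ρ(π(9)). π(9) = 4, then ρ(4) = 7. So (πρ)(9) = 7.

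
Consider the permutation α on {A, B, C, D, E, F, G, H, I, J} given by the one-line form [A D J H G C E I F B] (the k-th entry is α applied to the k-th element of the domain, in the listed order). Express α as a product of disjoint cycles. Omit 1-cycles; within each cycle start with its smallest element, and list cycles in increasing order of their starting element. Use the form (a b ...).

From B: B → D → H → I → F → C → J → B, closing the cycle (B D H I F C J).
Continuing from each remaining unvisited element yields (B D H I F C J)(E G).

(B D H I F C J)(E G)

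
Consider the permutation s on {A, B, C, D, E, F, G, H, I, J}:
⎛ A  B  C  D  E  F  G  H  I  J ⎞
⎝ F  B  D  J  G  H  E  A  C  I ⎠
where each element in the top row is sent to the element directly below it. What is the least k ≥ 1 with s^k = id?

Decomposing into disjoint cycles gives cycle lengths 4, 3, 2, 1.
The order of s is the least common multiple of its cycle lengths: lcm(4, 3, 2) = 12.

12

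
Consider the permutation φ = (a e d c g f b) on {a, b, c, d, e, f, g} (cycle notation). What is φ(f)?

Within (a e d c g f b), f ↦ b.

b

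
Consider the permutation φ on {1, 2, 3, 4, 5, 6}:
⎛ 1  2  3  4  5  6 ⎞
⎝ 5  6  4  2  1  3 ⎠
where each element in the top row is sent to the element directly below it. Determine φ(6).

The entry below 6 in the array is 3, so φ(6) = 3.

3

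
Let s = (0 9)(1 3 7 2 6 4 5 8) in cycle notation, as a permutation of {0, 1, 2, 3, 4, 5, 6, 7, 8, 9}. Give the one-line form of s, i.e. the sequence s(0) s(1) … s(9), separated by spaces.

Image by image: 0→9, 1→3, 2→6, 3→7, 4→5, 5→8, 6→4, 7→2, 8→1, 9→0.
So the one-line form is 9 3 6 7 5 8 4 2 1 0.

9 3 6 7 5 8 4 2 1 0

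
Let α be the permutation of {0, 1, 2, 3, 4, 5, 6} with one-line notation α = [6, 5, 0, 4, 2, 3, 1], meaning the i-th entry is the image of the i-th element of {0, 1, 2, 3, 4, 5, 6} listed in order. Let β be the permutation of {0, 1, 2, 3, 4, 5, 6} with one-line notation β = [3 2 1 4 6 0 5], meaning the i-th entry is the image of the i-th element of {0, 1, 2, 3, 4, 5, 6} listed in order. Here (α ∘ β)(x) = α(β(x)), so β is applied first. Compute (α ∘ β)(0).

4

β(0) = 3, then α(3) = 4; composing gives (α ∘ β)(0) = 4.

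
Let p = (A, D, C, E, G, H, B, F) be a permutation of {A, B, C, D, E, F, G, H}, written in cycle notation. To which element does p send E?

G

In the cycle (A, D, C, E, G, H, B, F), E is followed by G, so p(E) = G.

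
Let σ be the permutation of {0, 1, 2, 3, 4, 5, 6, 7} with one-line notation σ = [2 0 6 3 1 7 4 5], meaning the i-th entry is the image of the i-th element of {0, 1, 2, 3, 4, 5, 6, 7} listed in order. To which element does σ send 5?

5 is element number 6 of the domain, and entry number 6 of the one-line form is 7, so σ(5) = 7.

7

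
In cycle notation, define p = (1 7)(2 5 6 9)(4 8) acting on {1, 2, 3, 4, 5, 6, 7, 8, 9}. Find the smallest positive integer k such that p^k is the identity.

4

The cycle type of p is (4, 2, 2, 1).
The order is lcm(4, 2, 2) = 4.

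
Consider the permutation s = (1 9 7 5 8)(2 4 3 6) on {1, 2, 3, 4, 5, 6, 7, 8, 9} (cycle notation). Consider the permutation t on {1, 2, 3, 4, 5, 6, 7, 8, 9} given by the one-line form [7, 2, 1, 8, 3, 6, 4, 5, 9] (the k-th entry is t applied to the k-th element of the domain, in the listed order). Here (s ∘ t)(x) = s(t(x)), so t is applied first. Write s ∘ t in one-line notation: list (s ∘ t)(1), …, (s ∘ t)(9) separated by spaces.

Chase each element through t then s: 1 → 7 → 5; 2 → 2 → 4; 3 → 1 → 9; 4 → 8 → 1; 5 → 3 → 6; 6 → 6 → 2; 7 → 4 → 3; 8 → 5 → 8; 9 → 9 → 7.
So s ∘ t in one-line form is 5 4 9 1 6 2 3 8 7.

5 4 9 1 6 2 3 8 7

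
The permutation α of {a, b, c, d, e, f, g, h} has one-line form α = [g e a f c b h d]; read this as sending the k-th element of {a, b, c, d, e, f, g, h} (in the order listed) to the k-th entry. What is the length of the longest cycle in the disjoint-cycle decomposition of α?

Decomposing into disjoint cycles gives (a g h d f b e c); the longest has length 8.

8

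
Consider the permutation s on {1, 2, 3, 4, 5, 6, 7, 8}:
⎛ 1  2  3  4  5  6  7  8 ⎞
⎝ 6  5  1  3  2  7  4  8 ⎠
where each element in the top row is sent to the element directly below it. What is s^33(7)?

Tracing 7 → 4 → … returns to 7 after 5 steps, so 7 lies in a 5-cycle (1, 6, 7, 4, 3).
On a 5-cycle, s^5 is the identity, so s^33 = s^3 there (33 ≡ 3 mod 5).
Stepping 3 places around the cycle: 7 → 4 → 3 → 1.

1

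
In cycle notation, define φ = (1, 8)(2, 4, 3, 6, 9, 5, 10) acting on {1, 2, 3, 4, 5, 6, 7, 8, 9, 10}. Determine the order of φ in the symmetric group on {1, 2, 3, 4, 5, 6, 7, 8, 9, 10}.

14

The cycle type of φ is (7, 2, 1).
The order is lcm(7, 2) = 14.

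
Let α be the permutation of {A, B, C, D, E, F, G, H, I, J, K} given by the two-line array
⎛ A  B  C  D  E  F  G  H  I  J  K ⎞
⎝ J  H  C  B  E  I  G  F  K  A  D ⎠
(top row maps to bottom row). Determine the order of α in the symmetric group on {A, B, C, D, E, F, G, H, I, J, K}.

6

Writing α as disjoint cycles, the cycle lengths are 6, 2, 1, 1, 1.
The order of α is the least common multiple of its cycle lengths: lcm(6, 2) = 6.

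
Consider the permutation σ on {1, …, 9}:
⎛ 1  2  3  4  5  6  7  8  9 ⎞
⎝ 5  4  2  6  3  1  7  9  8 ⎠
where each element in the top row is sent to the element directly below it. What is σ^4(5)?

6

Tracing 5 → 3 → … returns to 5 after 6 steps, so 5 lies in a 6-cycle (1 5 3 2 4 6).
Advancing 4 steps from 5: 5 → 3 → 2 → 4 → 6.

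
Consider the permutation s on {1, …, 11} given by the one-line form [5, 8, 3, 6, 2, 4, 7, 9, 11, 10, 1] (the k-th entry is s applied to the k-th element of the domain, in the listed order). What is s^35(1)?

Tracing 1 → 5 → … returns to 1 after 6 steps, so 1 lies in a 6-cycle (1 5 2 8 9 11).
Powers repeat with period 6 on this cycle, and 35 mod 6 = 5, so s^35(1) = s^5(1).
Stepping 5 places around the cycle: 1 → 5 → 2 → 8 → 9 → 11.

11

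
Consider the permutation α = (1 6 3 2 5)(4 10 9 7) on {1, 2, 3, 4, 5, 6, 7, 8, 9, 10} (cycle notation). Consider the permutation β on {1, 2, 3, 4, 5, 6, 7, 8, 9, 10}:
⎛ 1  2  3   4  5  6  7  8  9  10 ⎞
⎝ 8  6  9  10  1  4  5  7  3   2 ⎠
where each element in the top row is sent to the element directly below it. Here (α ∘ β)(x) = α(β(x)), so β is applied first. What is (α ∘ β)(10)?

(α ∘ β)(10) = α(β(10)). β(10) = 2, then α(2) = 5. So (α ∘ β)(10) = 5.

5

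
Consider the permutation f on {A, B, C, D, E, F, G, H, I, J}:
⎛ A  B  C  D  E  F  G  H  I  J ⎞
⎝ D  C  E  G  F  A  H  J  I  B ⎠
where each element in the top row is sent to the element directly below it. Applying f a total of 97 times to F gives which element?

Tracing F → A → … returns to F after 9 steps, so F lies in a 9-cycle (A D G H J B C E F).
Since the cycle has length 9, f^97 acts on it the same as f^7 (97 mod 9 = 7).
Advancing 7 steps from F: F → A → D → G → H → J → B → C.

C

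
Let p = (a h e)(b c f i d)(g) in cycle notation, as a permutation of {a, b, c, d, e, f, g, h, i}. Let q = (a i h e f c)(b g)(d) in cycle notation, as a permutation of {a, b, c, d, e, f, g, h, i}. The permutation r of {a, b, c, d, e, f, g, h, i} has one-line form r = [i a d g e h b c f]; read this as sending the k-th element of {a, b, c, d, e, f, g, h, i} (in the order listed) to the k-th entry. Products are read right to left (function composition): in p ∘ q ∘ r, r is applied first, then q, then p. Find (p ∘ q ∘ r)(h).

h

Apply the permutations in order: r(h) = c, then q(c) = a, then p(a) = h. So (p ∘ q ∘ r)(h) = h.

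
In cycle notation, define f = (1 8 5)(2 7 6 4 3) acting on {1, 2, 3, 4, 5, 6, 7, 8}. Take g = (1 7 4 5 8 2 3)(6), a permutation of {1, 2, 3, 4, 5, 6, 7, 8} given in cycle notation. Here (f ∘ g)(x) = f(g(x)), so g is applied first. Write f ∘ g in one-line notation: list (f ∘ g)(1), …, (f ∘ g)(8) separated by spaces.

(f ∘ g)(x) = f(g(x)). Computing each image: f(g(1)) = f(7) = 6, f(g(2)) = f(3) = 2, f(g(3)) = f(1) = 8, f(g(4)) = f(5) = 1, f(g(5)) = f(8) = 5, f(g(6)) = f(6) = 4, f(g(7)) = f(4) = 3, f(g(8)) = f(2) = 7.
Hence f ∘ g = [6 2 8 1 5 4 3 7].

6 2 8 1 5 4 3 7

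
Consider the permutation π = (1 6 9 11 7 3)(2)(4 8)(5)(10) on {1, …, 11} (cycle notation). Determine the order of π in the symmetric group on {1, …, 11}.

The disjoint cycles have lengths 6, 2, 1, 1, 1.
The order of π is the least common multiple of its cycle lengths: lcm(6, 2) = 6.

6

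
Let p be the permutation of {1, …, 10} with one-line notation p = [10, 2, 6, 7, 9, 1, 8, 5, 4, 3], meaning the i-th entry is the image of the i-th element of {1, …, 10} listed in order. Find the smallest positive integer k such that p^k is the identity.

20

Writing p as disjoint cycles, the cycle lengths are 5, 4, 1.
The order of p is the least common multiple of its cycle lengths: lcm(5, 4) = 20.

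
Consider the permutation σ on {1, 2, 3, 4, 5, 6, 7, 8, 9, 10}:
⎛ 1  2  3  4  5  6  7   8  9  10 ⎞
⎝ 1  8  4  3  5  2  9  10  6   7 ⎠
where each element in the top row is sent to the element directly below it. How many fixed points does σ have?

The fixed points (elements with σ(x) = x) are {1, 5}, so there are 2.

2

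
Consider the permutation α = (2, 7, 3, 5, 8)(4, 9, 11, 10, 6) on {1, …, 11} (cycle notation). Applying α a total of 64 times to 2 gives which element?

8

2 lies in the 5-cycle (2, 7, 3, 5, 8).
Since the cycle has length 5, α^64 acts on it the same as α^4 (64 mod 5 = 4).
Advancing 4 steps from 2: 2 → 7 → 3 → 5 → 8.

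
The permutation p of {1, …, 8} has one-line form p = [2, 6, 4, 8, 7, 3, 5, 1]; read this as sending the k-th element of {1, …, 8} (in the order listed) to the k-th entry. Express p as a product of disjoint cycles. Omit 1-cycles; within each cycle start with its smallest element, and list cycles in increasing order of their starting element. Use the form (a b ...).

(1 2 6 3 4 8)(5 7)

Iterating p from 1 gives 1 → 2 → 6 → 3 → 4 → 8 → 1; that is the 6-cycle (1 2 6 3 4 8).
Repeating from the next unused element and collecting all non-trivial cycles gives (1 2 6 3 4 8)(5 7).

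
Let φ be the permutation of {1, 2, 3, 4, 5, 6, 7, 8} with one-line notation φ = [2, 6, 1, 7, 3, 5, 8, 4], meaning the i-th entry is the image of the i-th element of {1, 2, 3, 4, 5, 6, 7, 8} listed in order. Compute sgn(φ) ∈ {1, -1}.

1

In disjoint-cycle form the cycle lengths are 5, 3.
A cycle is odd iff its length is even; φ has 0 even-length cycles, so sgn(φ) = (−1)^0 and φ is even.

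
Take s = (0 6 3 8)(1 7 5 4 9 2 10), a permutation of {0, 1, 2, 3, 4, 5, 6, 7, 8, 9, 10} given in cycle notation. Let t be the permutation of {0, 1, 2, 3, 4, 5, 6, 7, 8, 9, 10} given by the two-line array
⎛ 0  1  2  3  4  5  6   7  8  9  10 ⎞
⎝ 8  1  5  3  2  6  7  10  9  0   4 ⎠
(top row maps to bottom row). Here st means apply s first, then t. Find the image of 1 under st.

10

(st)(1) = t(s(1)). s(1) = 7, then t(7) = 10. So (st)(1) = 10.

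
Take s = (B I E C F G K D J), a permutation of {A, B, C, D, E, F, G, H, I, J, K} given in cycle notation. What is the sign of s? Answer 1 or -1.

1

The cycle lengths are 9, 1, 1.
A cycle is odd iff its length is even; s has 0 even-length cycles, so sgn(s) = (−1)^0 and s is even.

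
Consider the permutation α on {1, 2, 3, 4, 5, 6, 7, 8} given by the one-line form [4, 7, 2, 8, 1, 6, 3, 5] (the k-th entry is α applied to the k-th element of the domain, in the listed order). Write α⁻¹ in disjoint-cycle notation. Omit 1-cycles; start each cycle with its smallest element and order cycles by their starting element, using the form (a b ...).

The cycle decomposition of α is (1 4 8 5)(2 7 3).
The inverse reverses every cycle; in canonical form, α⁻¹ = (1 5 8 4)(2 3 7).

(1 5 8 4)(2 3 7)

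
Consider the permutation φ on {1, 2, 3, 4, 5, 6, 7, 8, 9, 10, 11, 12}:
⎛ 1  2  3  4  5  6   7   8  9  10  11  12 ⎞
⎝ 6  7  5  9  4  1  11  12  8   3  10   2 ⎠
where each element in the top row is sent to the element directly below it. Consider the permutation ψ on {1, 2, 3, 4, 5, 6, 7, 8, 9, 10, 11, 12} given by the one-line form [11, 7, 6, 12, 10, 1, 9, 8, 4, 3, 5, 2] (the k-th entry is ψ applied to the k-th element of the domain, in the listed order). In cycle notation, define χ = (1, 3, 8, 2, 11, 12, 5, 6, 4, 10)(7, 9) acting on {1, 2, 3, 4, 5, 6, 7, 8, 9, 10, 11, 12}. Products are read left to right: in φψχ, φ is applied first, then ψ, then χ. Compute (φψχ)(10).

(φψχ)(10) = χ(ψ(φ(10))). φ(10) = 3, then ψ(3) = 6, then χ(6) = 4, so the result is 4.

4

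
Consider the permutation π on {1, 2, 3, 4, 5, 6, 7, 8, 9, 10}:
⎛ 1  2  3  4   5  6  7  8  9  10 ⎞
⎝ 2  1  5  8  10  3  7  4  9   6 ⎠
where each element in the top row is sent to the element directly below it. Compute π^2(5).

6

Tracing 5 → 10 → … returns to 5 after 4 steps, so 5 lies in a 4-cycle (3, 5, 10, 6).
Stepping 2 places around the cycle: 5 → 10 → 6.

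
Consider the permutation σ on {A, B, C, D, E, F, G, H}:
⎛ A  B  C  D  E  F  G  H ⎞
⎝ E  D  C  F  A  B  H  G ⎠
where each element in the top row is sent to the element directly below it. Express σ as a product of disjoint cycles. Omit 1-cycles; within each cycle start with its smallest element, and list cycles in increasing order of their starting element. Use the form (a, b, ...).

Iterating σ from A gives A → E → A; that is the 2-cycle (A, E).
Continuing from each remaining unvisited element yields (A, E)(B, D, F)(G, H).

(A, E)(B, D, F)(G, H)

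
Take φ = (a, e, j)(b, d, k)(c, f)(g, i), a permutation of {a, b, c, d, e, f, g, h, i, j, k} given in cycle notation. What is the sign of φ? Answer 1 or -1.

1

The cycle lengths are 3, 3, 2, 2, 1.
A cycle is odd iff its length is even; φ has 2 even-length cycles, so sgn(φ) = (−1)^2 and φ is even.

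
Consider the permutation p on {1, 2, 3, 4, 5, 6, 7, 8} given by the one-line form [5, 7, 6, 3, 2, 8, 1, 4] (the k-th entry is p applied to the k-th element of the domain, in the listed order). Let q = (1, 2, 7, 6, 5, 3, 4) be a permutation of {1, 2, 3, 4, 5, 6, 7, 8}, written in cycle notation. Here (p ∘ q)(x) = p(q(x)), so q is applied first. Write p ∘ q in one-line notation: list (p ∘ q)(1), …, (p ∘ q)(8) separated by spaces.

7 1 3 5 6 2 8 4

For each element, apply q then p: 1 → 2 → 7; 2 → 7 → 1; 3 → 4 → 3; 4 → 1 → 5; 5 → 3 → 6; 6 → 5 → 2; 7 → 6 → 8; 8 → 8 → 4.
Collecting the images, p ∘ q = [7 1 3 5 6 2 8 4].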